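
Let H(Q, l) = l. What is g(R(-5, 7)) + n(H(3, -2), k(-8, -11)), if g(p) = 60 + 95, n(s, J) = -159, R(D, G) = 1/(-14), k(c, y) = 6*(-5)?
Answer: -4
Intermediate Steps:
k(c, y) = -30
R(D, G) = -1/14
g(p) = 155
g(R(-5, 7)) + n(H(3, -2), k(-8, -11)) = 155 - 159 = -4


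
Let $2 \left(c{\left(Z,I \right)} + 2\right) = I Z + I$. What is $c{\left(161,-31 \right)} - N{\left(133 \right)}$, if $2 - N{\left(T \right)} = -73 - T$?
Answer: $-2721$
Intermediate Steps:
$c{\left(Z,I \right)} = -2 + \frac{I}{2} + \frac{I Z}{2}$ ($c{\left(Z,I \right)} = -2 + \frac{I Z + I}{2} = -2 + \frac{I + I Z}{2} = -2 + \left(\frac{I}{2} + \frac{I Z}{2}\right) = -2 + \frac{I}{2} + \frac{I Z}{2}$)
$N{\left(T \right)} = 75 + T$ ($N{\left(T \right)} = 2 - \left(-73 - T\right) = 2 + \left(73 + T\right) = 75 + T$)
$c{\left(161,-31 \right)} - N{\left(133 \right)} = \left(-2 + \frac{1}{2} \left(-31\right) + \frac{1}{2} \left(-31\right) 161\right) - \left(75 + 133\right) = \left(-2 - \frac{31}{2} - \frac{4991}{2}\right) - 208 = -2513 - 208 = -2721$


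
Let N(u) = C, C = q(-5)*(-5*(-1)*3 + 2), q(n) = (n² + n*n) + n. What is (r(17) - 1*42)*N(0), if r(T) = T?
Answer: -19125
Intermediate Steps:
q(n) = n + 2*n² (q(n) = (n² + n²) + n = 2*n² + n = n + 2*n²)
C = 765 (C = (-5*(1 + 2*(-5)))*(-5*(-1)*3 + 2) = (-5*(1 - 10))*(5*3 + 2) = (-5*(-9))*(15 + 2) = 45*17 = 765)
N(u) = 765
(r(17) - 1*42)*N(0) = (17 - 1*42)*765 = (17 - 42)*765 = -25*765 = -19125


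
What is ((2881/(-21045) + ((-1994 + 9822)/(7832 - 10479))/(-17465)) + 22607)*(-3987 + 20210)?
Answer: 71362972723470049918/194581459695 ≈ 3.6675e+8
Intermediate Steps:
((2881/(-21045) + ((-1994 + 9822)/(7832 - 10479))/(-17465)) + 22607)*(-3987 + 20210) = ((2881*(-1/21045) + (7828/(-2647))*(-1/17465)) + 22607)*16223 = ((-2881/21045 + (7828*(-1/2647))*(-1/17465)) + 22607)*16223 = ((-2881/21045 - 7828/2647*(-1/17465)) + 22607)*16223 = ((-2881/21045 + 7828/46229855) + 22607)*16223 = (-26604694399/194581459695 + 22607)*16223 = (4398876454630466/194581459695)*16223 = 71362972723470049918/194581459695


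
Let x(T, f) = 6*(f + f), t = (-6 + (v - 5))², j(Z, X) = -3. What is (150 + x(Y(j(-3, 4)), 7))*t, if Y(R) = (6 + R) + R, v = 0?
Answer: 28314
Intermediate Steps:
t = 121 (t = (-6 + (0 - 5))² = (-6 - 5)² = (-11)² = 121)
Y(R) = 6 + 2*R
x(T, f) = 12*f (x(T, f) = 6*(2*f) = 12*f)
(150 + x(Y(j(-3, 4)), 7))*t = (150 + 12*7)*121 = (150 + 84)*121 = 234*121 = 28314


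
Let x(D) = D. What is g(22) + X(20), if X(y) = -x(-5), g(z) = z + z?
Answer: 49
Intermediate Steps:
g(z) = 2*z
X(y) = 5 (X(y) = -1*(-5) = 5)
g(22) + X(20) = 2*22 + 5 = 44 + 5 = 49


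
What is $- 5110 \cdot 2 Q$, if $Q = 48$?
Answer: $-490560$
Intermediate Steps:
$- 5110 \cdot 2 Q = - 5110 \cdot 2 \cdot 48 = \left(-5110\right) 96 = -490560$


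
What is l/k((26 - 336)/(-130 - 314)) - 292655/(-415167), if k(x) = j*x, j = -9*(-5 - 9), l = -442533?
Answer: -323660763542/64350885 ≈ -5029.6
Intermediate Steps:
j = 126 (j = -9*(-14) = 126)
k(x) = 126*x
l/k((26 - 336)/(-130 - 314)) - 292655/(-415167) = -442533*(-130 - 314)/(126*(26 - 336)) - 292655/(-415167) = -442533/(126*(-310/(-444))) - 292655*(-1/415167) = -442533/(126*(-310*(-1/444))) + 292655/415167 = -442533/(126*(155/222)) + 292655/415167 = -442533/3255/37 + 292655/415167 = -442533*37/3255 + 292655/415167 = -779701/155 + 292655/415167 = -323660763542/64350885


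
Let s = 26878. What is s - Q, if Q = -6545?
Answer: 33423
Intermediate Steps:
s - Q = 26878 - 1*(-6545) = 26878 + 6545 = 33423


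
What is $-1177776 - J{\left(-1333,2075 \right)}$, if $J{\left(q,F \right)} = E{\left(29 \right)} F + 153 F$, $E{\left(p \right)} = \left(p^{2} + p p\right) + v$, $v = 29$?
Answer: $-5045576$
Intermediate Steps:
$E{\left(p \right)} = 29 + 2 p^{2}$ ($E{\left(p \right)} = \left(p^{2} + p p\right) + 29 = \left(p^{2} + p^{2}\right) + 29 = 2 p^{2} + 29 = 29 + 2 p^{2}$)
$J{\left(q,F \right)} = 1864 F$ ($J{\left(q,F \right)} = \left(29 + 2 \cdot 29^{2}\right) F + 153 F = \left(29 + 2 \cdot 841\right) F + 153 F = \left(29 + 1682\right) F + 153 F = 1711 F + 153 F = 1864 F$)
$-1177776 - J{\left(-1333,2075 \right)} = -1177776 - 1864 \cdot 2075 = -1177776 - 3867800 = -5045576$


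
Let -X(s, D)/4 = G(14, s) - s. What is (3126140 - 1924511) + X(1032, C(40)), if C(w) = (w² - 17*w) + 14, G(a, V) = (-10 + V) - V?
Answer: 1205797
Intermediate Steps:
G(a, V) = -10
C(w) = 14 + w² - 17*w
X(s, D) = 40 + 4*s (X(s, D) = -4*(-10 - s) = 40 + 4*s)
(3126140 - 1924511) + X(1032, C(40)) = (3126140 - 1924511) + (40 + 4*1032) = 1201629 + (40 + 4128) = 1201629 + 4168 = 1205797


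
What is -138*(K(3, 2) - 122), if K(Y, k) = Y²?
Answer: 15594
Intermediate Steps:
-138*(K(3, 2) - 122) = -138*(3² - 122) = -138*(9 - 122) = -138*(-113) = 15594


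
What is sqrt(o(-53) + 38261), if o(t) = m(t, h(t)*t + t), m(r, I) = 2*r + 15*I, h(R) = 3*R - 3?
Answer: 5*sqrt(6646) ≈ 407.62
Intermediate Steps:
h(R) = -3 + 3*R
o(t) = 17*t + 15*t*(-3 + 3*t) (o(t) = 2*t + 15*((-3 + 3*t)*t + t) = 2*t + 15*(t*(-3 + 3*t) + t) = 2*t + 15*(t + t*(-3 + 3*t)) = 2*t + (15*t + 15*t*(-3 + 3*t)) = 17*t + 15*t*(-3 + 3*t))
sqrt(o(-53) + 38261) = sqrt(-53*(-28 + 45*(-53)) + 38261) = sqrt(-53*(-28 - 2385) + 38261) = sqrt(-53*(-2413) + 38261) = sqrt(127889 + 38261) = sqrt(166150) = 5*sqrt(6646)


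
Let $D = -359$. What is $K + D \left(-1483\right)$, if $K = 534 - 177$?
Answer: $532754$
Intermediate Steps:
$K = 357$
$K + D \left(-1483\right) = 357 - -532397 = 357 + 532397 = 532754$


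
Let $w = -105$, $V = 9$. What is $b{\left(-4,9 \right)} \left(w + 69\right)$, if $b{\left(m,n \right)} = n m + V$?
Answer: $972$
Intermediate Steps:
$b{\left(m,n \right)} = 9 + m n$ ($b{\left(m,n \right)} = n m + 9 = m n + 9 = 9 + m n$)
$b{\left(-4,9 \right)} \left(w + 69\right) = \left(9 - 36\right) \left(-105 + 69\right) = \left(9 - 36\right) \left(-36\right) = \left(-27\right) \left(-36\right) = 972$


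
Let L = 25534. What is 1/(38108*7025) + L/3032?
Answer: 213614810901/25365399325 ≈ 8.4215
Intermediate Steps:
1/(38108*7025) + L/3032 = 1/(38108*7025) + 25534/3032 = (1/38108)*(1/7025) + 25534*(1/3032) = 1/267708700 + 12767/1516 = 213614810901/25365399325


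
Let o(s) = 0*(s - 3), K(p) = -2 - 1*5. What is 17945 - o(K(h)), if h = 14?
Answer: 17945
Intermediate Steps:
K(p) = -7 (K(p) = -2 - 5 = -7)
o(s) = 0 (o(s) = 0*(-3 + s) = 0)
17945 - o(K(h)) = 17945 - 1*0 = 17945 + 0 = 17945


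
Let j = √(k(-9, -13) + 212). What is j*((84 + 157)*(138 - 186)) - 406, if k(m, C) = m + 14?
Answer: -406 - 11568*√217 ≈ -1.7081e+5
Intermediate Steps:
k(m, C) = 14 + m
j = √217 (j = √((14 - 9) + 212) = √(5 + 212) = √217 ≈ 14.731)
j*((84 + 157)*(138 - 186)) - 406 = √217*((84 + 157)*(138 - 186)) - 406 = √217*(241*(-48)) - 406 = √217*(-11568) - 406 = -11568*√217 - 406 = -406 - 11568*√217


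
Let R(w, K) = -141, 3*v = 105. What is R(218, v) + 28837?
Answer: 28696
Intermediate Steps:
v = 35 (v = (1/3)*105 = 35)
R(218, v) + 28837 = -141 + 28837 = 28696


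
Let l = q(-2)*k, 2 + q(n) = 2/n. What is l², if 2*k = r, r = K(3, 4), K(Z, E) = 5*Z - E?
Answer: 1089/4 ≈ 272.25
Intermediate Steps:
K(Z, E) = -E + 5*Z
q(n) = -2 + 2/n
r = 11 (r = -1*4 + 5*3 = -4 + 15 = 11)
k = 11/2 (k = (½)*11 = 11/2 ≈ 5.5000)
l = -33/2 (l = (-2 + 2/(-2))*(11/2) = (-2 + 2*(-½))*(11/2) = (-2 - 1)*(11/2) = -3*11/2 = -33/2 ≈ -16.500)
l² = (-33/2)² = 1089/4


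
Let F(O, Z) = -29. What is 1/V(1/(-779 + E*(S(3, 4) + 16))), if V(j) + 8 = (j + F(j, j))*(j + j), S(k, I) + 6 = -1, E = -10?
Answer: -755161/5990884 ≈ -0.12605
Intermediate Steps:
S(k, I) = -7 (S(k, I) = -6 - 1 = -7)
V(j) = -8 + 2*j*(-29 + j) (V(j) = -8 + (j - 29)*(j + j) = -8 + (-29 + j)*(2*j) = -8 + 2*j*(-29 + j))
1/V(1/(-779 + E*(S(3, 4) + 16))) = 1/(-8 - 58/(-779 - 10*(-7 + 16)) + 2*(1/(-779 - 10*(-7 + 16)))²) = 1/(-8 - 58/(-779 - 10*9) + 2*(1/(-779 - 10*9))²) = 1/(-8 - 58/(-779 - 90) + 2*(1/(-779 - 90))²) = 1/(-8 - 58/(-869) + 2*(1/(-869))²) = 1/(-8 - 58*(-1/869) + 2*(-1/869)²) = 1/(-8 + 58/869 + 2*(1/755161)) = 1/(-8 + 58/869 + 2/755161) = 1/(-5990884/755161) = -755161/5990884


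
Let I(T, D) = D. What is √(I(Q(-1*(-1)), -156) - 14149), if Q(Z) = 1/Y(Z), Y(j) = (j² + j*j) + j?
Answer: I*√14305 ≈ 119.6*I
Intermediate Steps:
Y(j) = j + 2*j² (Y(j) = (j² + j²) + j = 2*j² + j = j + 2*j²)
Q(Z) = 1/(Z*(1 + 2*Z))
√(I(Q(-1*(-1)), -156) - 14149) = √(-156 - 14149) = √(-14305) = I*√14305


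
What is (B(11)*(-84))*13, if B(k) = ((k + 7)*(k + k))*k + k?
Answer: -4768764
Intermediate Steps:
B(k) = k + 2*k²*(7 + k) (B(k) = ((7 + k)*(2*k))*k + k = (2*k*(7 + k))*k + k = 2*k²*(7 + k) + k = k + 2*k²*(7 + k))
(B(11)*(-84))*13 = ((11*(1 + 2*11² + 14*11))*(-84))*13 = ((11*(1 + 2*121 + 154))*(-84))*13 = ((11*(1 + 242 + 154))*(-84))*13 = ((11*397)*(-84))*13 = (4367*(-84))*13 = -366828*13 = -4768764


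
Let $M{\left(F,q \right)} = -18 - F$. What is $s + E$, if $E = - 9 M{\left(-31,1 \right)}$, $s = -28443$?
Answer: $-28560$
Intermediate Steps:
$E = -117$ ($E = - 9 \left(-18 - -31\right) = - 9 \left(-18 + 31\right) = \left(-9\right) 13 = -117$)
$s + E = -28443 - 117 = -28560$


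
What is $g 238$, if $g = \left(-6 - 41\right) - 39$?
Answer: $-20468$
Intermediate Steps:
$g = -86$ ($g = -47 - 39 = -86$)
$g 238 = \left(-86\right) 238 = -20468$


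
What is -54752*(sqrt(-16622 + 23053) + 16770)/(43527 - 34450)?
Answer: -31661760/313 - 1888*sqrt(6431)/313 ≈ -1.0164e+5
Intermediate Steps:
-54752*(sqrt(-16622 + 23053) + 16770)/(43527 - 34450) = -(31661760/313 + 1888*sqrt(6431)/313) = -54752*(16770/9077 + sqrt(6431)/9077) = -31661760/313 - 1888*sqrt(6431)/313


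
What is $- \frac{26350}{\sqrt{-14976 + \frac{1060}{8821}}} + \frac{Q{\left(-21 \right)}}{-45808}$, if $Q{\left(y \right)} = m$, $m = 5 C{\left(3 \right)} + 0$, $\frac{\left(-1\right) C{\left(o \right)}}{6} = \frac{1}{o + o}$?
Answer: $\frac{5}{45808} + \frac{13175 i \sqrt{5945274611}}{4717937} \approx 0.00010915 + 215.32 i$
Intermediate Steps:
$C{\left(o \right)} = - \frac{3}{o}$ ($C{\left(o \right)} = - \frac{6}{o + o} = - \frac{6}{2 o} = - 6 \frac{1}{2 o} = - \frac{3}{o}$)
$m = -5$ ($m = 5 \left(- \frac{3}{3}\right) + 0 = 5 \left(\left(-3\right) \frac{1}{3}\right) + 0 = 5 \left(-1\right) + 0 = -5 + 0 = -5$)
$Q{\left(y \right)} = -5$
$- \frac{26350}{\sqrt{-14976 + \frac{1060}{8821}}} + \frac{Q{\left(-21 \right)}}{-45808} = - \frac{26350}{\sqrt{-14976 + \frac{1060}{8821}}} - \frac{5}{-45808} = - \frac{26350}{\sqrt{-14976 + 1060 \cdot \frac{1}{8821}}} - - \frac{5}{45808} = - \frac{26350}{\sqrt{-14976 + \frac{1060}{8821}}} + \frac{5}{45808} = - \frac{26350}{\sqrt{- \frac{132102236}{8821}}} + \frac{5}{45808} = - \frac{26350}{\frac{14}{8821} i \sqrt{5945274611}} + \frac{5}{45808} = - 26350 \left(- \frac{i \sqrt{5945274611}}{9435874}\right) + \frac{5}{45808} = \frac{13175 i \sqrt{5945274611}}{4717937} + \frac{5}{45808} = \frac{5}{45808} + \frac{13175 i \sqrt{5945274611}}{4717937}$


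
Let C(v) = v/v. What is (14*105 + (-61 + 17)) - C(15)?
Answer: 1425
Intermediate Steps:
C(v) = 1
(14*105 + (-61 + 17)) - C(15) = (14*105 + (-61 + 17)) - 1*1 = (1470 - 44) - 1 = 1426 - 1 = 1425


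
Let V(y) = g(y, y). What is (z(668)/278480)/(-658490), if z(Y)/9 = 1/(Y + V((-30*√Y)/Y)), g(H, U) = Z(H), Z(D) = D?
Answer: -251001/3416262924967705400 - 27*√167/2733010339974164320 ≈ -7.3600e-14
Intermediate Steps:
g(H, U) = H
V(y) = y
z(Y) = 9/(Y - 30/√Y) (z(Y) = 9/(Y + (-30*√Y)/Y) = 9/(Y - 30/√Y))
(z(668)/278480)/(-658490) = ((9*√668/(-30 + 668^(3/2)))/278480)/(-658490) = ((9*(2*√167)/(-30 + 1336*√167))*(1/278480))*(-1/658490) = ((18*√167/(-30 + 1336*√167))*(1/278480))*(-1/658490) = (9*√167/(139240*(-30 + 1336*√167)))*(-1/658490) = -9*√167/(91688147600*(-30 + 1336*√167))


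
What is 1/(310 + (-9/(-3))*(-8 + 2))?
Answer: 1/292 ≈ 0.0034247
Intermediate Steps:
1/(310 + (-9/(-3))*(-8 + 2)) = 1/(310 - 9*(-⅓)*(-6)) = 1/(310 + 3*(-6)) = 1/(310 - 18) = 1/292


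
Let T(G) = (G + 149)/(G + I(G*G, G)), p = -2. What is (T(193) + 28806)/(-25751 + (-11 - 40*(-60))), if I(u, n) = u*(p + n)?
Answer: -11385974803/9234157568 ≈ -1.2330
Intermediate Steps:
I(u, n) = u*(-2 + n)
T(G) = (149 + G)/(G + G²*(-2 + G)) (T(G) = (G + 149)/(G + (G*G)*(-2 + G)) = (149 + G)/(G + G²*(-2 + G)))
(T(193) + 28806)/(-25751 + (-11 - 40*(-60))) = ((149 + 193)/(193*(1 + 193*(-2 + 193))) + 28806)/(-25751 + (-11 - 40*(-60))) = ((1/193)*342/(1 + 193*191) + 28806)/(-25751 + (-11 + 2400)) = ((1/193)*342/(1 + 36863) + 28806)/(-25751 + 2389) = ((1/193)*342/36864 + 28806)/(-23362) = ((1/193)*(1/36864)*342 + 28806)*(-1/23362) = (19/395264 + 28806)*(-1/23362) = (11385974803/395264)*(-1/23362) = -11385974803/9234157568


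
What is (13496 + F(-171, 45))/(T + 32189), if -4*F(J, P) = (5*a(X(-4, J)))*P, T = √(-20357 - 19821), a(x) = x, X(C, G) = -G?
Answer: 499219201/4144687596 - 15509*I*√40178/4144687596 ≈ 0.12045 - 0.00075004*I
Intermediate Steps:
T = I*√40178 (T = √(-40178) = I*√40178 ≈ 200.44*I)
F(J, P) = 5*J*P/4 (F(J, P) = -5*(-J)*P/4 = -(-5*J)*P/4 = -(-5)*J*P/4 = 5*J*P/4)
(13496 + F(-171, 45))/(T + 32189) = (13496 + (5/4)*(-171)*45)/(I*√40178 + 32189) = (13496 - 38475/4)/(32189 + I*√40178) = 15509/(4*(32189 + I*√40178))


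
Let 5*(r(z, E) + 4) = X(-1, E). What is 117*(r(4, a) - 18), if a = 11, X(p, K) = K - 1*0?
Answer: -11583/5 ≈ -2316.6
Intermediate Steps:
X(p, K) = K (X(p, K) = K + 0 = K)
r(z, E) = -4 + E/5
117*(r(4, a) - 18) = 117*((-4 + (⅕)*11) - 18) = 117*((-4 + 11/5) - 18) = 117*(-9/5 - 18) = 117*(-99/5) = -11583/5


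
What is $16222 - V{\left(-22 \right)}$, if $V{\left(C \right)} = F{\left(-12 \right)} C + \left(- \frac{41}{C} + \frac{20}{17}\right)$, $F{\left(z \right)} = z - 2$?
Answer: $\frac{5950699}{374} \approx 15911.0$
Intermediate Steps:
$F{\left(z \right)} = -2 + z$ ($F{\left(z \right)} = z - 2 = -2 + z$)
$V{\left(C \right)} = \frac{20}{17} - \frac{41}{C} - 14 C$ ($V{\left(C \right)} = \left(-2 - 12\right) C + \left(- \frac{41}{C} + \frac{20}{17}\right) = - 14 C + \left(- \frac{41}{C} + 20 \cdot \frac{1}{17}\right) = - 14 C + \left(- \frac{41}{C} + \frac{20}{17}\right) = - 14 C + \left(\frac{20}{17} - \frac{41}{C}\right) = \frac{20}{17} - \frac{41}{C} - 14 C$)
$16222 - V{\left(-22 \right)} = 16222 - \left(\frac{20}{17} - \frac{41}{-22} - -308\right) = 16222 - \left(\frac{20}{17} - - \frac{41}{22} + 308\right) = 16222 - \left(\frac{20}{17} + \frac{41}{22} + 308\right) = 16222 - \frac{116329}{374} = \frac{5950699}{374}$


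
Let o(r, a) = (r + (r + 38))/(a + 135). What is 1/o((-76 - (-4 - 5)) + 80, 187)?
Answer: 161/32 ≈ 5.0313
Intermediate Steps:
o(r, a) = (38 + 2*r)/(135 + a) (o(r, a) = (r + (38 + r))/(135 + a) = (38 + 2*r)/(135 + a))
1/o((-76 - (-4 - 5)) + 80, 187) = 1/(2*(19 + ((-76 - (-4 - 5)) + 80))/(135 + 187)) = 1/(2*(19 + ((-76 - 1*(-9)) + 80))/322) = 1/(2*(1/322)*(19 + ((-76 + 9) + 80))) = 1/(2*(1/322)*(19 + (-67 + 80))) = 1/(2*(1/322)*(19 + 13)) = 1/(2*(1/322)*32) = 1/(32/161) = 161/32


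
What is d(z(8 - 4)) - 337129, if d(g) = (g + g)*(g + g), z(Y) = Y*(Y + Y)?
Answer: -333033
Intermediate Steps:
z(Y) = 2*Y² (z(Y) = Y*(2*Y) = 2*Y²)
d(g) = 4*g² (d(g) = (2*g)*(2*g) = 4*g²)
d(z(8 - 4)) - 337129 = 4*(2*(8 - 4)²)² - 337129 = 4*(2*4²)² - 337129 = 4*(2*16)² - 337129 = 4*32² - 337129 = 4*1024 - 337129 = 4096 - 337129 = -333033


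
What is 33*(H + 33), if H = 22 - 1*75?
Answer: -660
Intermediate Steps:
H = -53 (H = 22 - 75 = -53)
33*(H + 33) = 33*(-53 + 33) = 33*(-20) = -660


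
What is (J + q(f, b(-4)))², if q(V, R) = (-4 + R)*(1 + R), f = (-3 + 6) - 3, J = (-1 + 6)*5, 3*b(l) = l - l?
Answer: 441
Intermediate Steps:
b(l) = 0 (b(l) = (l - l)/3 = (⅓)*0 = 0)
J = 25 (J = 5*5 = 25)
f = 0 (f = 3 - 3 = 0)
q(V, R) = (1 + R)*(-4 + R)
(J + q(f, b(-4)))² = (25 + (-4 + 0² - 3*0))² = (25 + (-4 + 0 + 0))² = (25 - 4)² = 21² = 441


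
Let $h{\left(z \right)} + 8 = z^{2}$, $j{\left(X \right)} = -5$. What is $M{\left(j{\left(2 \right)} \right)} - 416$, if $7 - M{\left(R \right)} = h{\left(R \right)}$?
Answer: $-426$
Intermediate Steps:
$h{\left(z \right)} = -8 + z^{2}$
$M{\left(R \right)} = 15 - R^{2}$ ($M{\left(R \right)} = 7 - \left(-8 + R^{2}\right) = 15 - R^{2}$)
$M{\left(j{\left(2 \right)} \right)} - 416 = \left(15 - \left(-5\right)^{2}\right) - 416 = \left(15 - 25\right) - 416 = -10 - 416 = -426$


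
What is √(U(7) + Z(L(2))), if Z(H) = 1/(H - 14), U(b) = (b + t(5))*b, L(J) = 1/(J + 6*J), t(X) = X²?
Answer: √8514870/195 ≈ 14.964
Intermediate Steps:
L(J) = 1/(7*J)
U(b) = b*(25 + b) (U(b) = (b + 5²)*b = (b + 25)*b = (25 + b)*b = b*(25 + b))
Z(H) = 1/(-14 + H)
√(U(7) + Z(L(2))) = √(7*(25 + 7) + 1/(-14 + (⅐)/2)) = √(7*32 + 1/(-14 + (⅐)*(½))) = √(224 + 1/(-14 + 1/14)) = √(224 + 1/(-195/14)) = √(224 - 14/195) = √(43666/195) = √8514870/195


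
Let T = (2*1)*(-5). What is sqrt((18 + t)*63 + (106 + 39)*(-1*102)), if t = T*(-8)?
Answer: 2*I*sqrt(2154) ≈ 92.822*I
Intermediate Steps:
T = -10 (T = 2*(-5) = -10)
t = 80 (t = -10*(-8) = 80)
sqrt((18 + t)*63 + (106 + 39)*(-1*102)) = sqrt((18 + 80)*63 + (106 + 39)*(-1*102)) = sqrt(98*63 + 145*(-102)) = sqrt(6174 - 14790) = sqrt(-8616) = 2*I*sqrt(2154)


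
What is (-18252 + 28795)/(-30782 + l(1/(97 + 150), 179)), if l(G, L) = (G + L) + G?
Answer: -2604121/7558939 ≈ -0.34451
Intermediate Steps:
l(G, L) = L + 2*G
(-18252 + 28795)/(-30782 + l(1/(97 + 150), 179)) = (-18252 + 28795)/(-30782 + (179 + 2/(97 + 150))) = 10543/(-30782 + (179 + 2/247)) = 10543/(-30782 + 44215/247) = 10543/(-7558939/247) = 10543*(-247/7558939) = -2604121/7558939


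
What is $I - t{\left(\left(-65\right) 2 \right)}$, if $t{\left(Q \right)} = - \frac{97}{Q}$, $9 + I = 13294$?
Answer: $\frac{1726953}{130} \approx 13284.0$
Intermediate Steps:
$I = 13285$ ($I = -9 + 13294 = 13285$)
$I - t{\left(\left(-65\right) 2 \right)} = 13285 - - \frac{97}{\left(-65\right) 2} = 13285 - - \frac{97}{-130} = 13285 - \left(-97\right) \left(- \frac{1}{130}\right) = 13285 - \frac{97}{130} = \frac{1726953}{130}$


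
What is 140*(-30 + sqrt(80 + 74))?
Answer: -4200 + 140*sqrt(154) ≈ -2462.6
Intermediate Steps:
140*(-30 + sqrt(80 + 74)) = 140*(-30 + sqrt(154)) = -4200 + 140*sqrt(154)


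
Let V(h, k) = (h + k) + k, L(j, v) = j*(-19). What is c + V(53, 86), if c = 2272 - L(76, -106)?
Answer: 3941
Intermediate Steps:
L(j, v) = -19*j
V(h, k) = h + 2*k
c = 3716 (c = 2272 - (-19)*76 = 2272 - 1*(-1444) = 2272 + 1444 = 3716)
c + V(53, 86) = 3716 + (53 + 2*86) = 3716 + (53 + 172) = 3716 + 225 = 3941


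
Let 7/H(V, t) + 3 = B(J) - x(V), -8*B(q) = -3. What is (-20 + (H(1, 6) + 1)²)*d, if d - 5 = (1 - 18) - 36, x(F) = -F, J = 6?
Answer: 73488/169 ≈ 434.84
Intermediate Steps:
B(q) = 3/8 (B(q) = -⅛*(-3) = 3/8)
H(V, t) = 7/(-21/8 + V) (H(V, t) = 7/(-3 + (3/8 - (-1)*V)) = 7/(-3 + (3/8 + V)) = 7/(-21/8 + V))
d = -48 (d = 5 + ((1 - 18) - 36) = 5 + (-17 - 36) = 5 - 53 = -48)
(-20 + (H(1, 6) + 1)²)*d = (-20 + (56/(-21 + 8*1) + 1)²)*(-48) = (-20 + (56/(-21 + 8) + 1)²)*(-48) = (-20 + (56/(-13) + 1)²)*(-48) = (-20 + (56*(-1/13) + 1)²)*(-48) = (-20 + (-56/13 + 1)²)*(-48) = (-20 + (-43/13)²)*(-48) = (-20 + 1849/169)*(-48) = -1531/169*(-48) = 73488/169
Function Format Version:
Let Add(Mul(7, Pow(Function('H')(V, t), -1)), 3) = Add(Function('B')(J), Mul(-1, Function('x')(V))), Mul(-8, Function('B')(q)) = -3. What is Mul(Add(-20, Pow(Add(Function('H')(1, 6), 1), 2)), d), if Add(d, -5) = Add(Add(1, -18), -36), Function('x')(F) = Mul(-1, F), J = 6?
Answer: Rational(73488, 169) ≈ 434.84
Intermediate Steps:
Function('B')(q) = Rational(3, 8) (Function('B')(q) = Mul(Rational(-1, 8), -3) = Rational(3, 8))
Function('H')(V, t) = Mul(7, Pow(Add(Rational(-21, 8), V), -1)) (Function('H')(V, t) = Mul(7, Pow(Add(-3, Add(Rational(3, 8), Mul(-1, Mul(-1, V)))), -1)) = Mul(7, Pow(Add(-3, Add(Rational(3, 8), V)), -1)) = Mul(7, Pow(Add(Rational(-21, 8), V), -1)))
d = -48 (d = Add(5, Add(Add(1, -18), -36)) = Add(5, Add(-17, -36)) = Add(5, -53) = -48)
Mul(Add(-20, Pow(Add(Function('H')(1, 6), 1), 2)), d) = Mul(Add(-20, Pow(Add(Mul(56, Pow(Add(-21, Mul(8, 1)), -1)), 1), 2)), -48) = Mul(Add(-20, Pow(Add(Mul(56, Pow(Add(-21, 8), -1)), 1), 2)), -48) = Mul(Add(-20, Pow(Add(Mul(56, Pow(-13, -1)), 1), 2)), -48) = Mul(Add(-20, Pow(Add(Mul(56, Rational(-1, 13)), 1), 2)), -48) = Mul(Add(-20, Pow(Add(Rational(-56, 13), 1), 2)), -48) = Mul(Add(-20, Pow(Rational(-43, 13), 2)), -48) = Mul(Add(-20, Rational(1849, 169)), -48) = Mul(Rational(-1531, 169), -48) = Rational(73488, 169)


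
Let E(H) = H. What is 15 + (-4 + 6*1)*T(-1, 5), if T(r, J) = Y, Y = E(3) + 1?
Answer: 23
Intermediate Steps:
Y = 4 (Y = 3 + 1 = 4)
T(r, J) = 4
15 + (-4 + 6*1)*T(-1, 5) = 15 + (-4 + 6*1)*4 = 15 + (-4 + 6)*4 = 15 + 2*4 = 15 + 8 = 23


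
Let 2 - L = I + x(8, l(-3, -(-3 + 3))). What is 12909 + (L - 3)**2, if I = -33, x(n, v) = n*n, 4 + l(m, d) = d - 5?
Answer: 13933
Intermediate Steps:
l(m, d) = -9 + d (l(m, d) = -4 + (d - 5) = -4 + (-5 + d) = -9 + d)
x(n, v) = n**2
L = -29 (L = 2 - (-33 + 8**2) = 2 - (-33 + 64) = 2 - 1*31 = 2 - 31 = -29)
12909 + (L - 3)**2 = 12909 + (-29 - 3)**2 = 12909 + (-32)**2 = 12909 + 1024 = 13933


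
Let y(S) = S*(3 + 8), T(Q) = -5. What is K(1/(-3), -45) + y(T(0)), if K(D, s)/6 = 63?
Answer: 323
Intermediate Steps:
K(D, s) = 378 (K(D, s) = 6*63 = 378)
y(S) = 11*S (y(S) = S*11 = 11*S)
K(1/(-3), -45) + y(T(0)) = 378 + 11*(-5) = 378 - 55 = 323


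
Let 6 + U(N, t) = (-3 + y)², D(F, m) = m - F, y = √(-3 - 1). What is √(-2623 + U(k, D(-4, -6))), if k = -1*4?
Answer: 2*√(-656 - 3*I) ≈ 0.11713 - 51.225*I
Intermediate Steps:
y = 2*I (y = √(-4) = 2*I ≈ 2.0*I)
k = -4
U(N, t) = -6 + (-3 + 2*I)²
√(-2623 + U(k, D(-4, -6))) = √(-2623 + (-1 - 12*I)) = √(-2624 - 12*I)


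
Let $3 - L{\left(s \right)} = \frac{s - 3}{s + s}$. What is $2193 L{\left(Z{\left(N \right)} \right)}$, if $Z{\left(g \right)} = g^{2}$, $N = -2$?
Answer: $\frac{50439}{8} \approx 6304.9$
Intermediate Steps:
$L{\left(s \right)} = 3 - \frac{-3 + s}{2 s}$ ($L{\left(s \right)} = 3 - \frac{s - 3}{s + s} = 3 - \frac{-3 + s}{2 s}$)
$2193 L{\left(Z{\left(N \right)} \right)} = 2193 \frac{3 + 5 \left(-2\right)^{2}}{2 \left(-2\right)^{2}} = 2193 \frac{3 + 5 \cdot 4}{2 \cdot 4} = 2193 \cdot \frac{1}{2} \cdot \frac{1}{4} \left(3 + 20\right) = 2193 \cdot \frac{1}{2} \cdot \frac{1}{4} \cdot 23 = 2193 \cdot \frac{23}{8} = \frac{50439}{8}$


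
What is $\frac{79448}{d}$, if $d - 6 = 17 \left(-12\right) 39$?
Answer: $- \frac{39724}{3975} \approx -9.9935$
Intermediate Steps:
$d = -7950$ ($d = 6 + 17 \left(-12\right) 39 = 6 - 7956 = -7950$)
$\frac{79448}{d} = \frac{79448}{-7950} = 79448 \left(- \frac{1}{7950}\right) = - \frac{39724}{3975}$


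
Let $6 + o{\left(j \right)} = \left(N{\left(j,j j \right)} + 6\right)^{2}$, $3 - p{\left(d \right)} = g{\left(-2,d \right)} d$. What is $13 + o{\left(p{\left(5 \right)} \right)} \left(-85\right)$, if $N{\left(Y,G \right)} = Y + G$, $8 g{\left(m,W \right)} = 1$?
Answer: $- \frac{66249557}{4096} \approx -16174.0$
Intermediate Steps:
$g{\left(m,W \right)} = \frac{1}{8}$ ($g{\left(m,W \right)} = \frac{1}{8} \cdot 1 = \frac{1}{8}$)
$N{\left(Y,G \right)} = G + Y$
$p{\left(d \right)} = 3 - \frac{d}{8}$
$o{\left(j \right)} = -6 + \left(6 + j + j^{2}\right)^{2}$ ($o{\left(j \right)} = -6 + \left(\left(j j + j\right) + 6\right)^{2} = -6 + \left(\left(j^{2} + j\right) + 6\right)^{2} = -6 + \left(\left(j + j^{2}\right) + 6\right)^{2} = -6 + \left(6 + j + j^{2}\right)^{2}$)
$13 + o{\left(p{\left(5 \right)} \right)} \left(-85\right) = 13 + \left(-6 + \left(6 + \left(3 - \frac{5}{8}\right) + \left(3 - \frac{5}{8}\right)^{2}\right)^{2}\right) \left(-85\right) = 13 + \left(-6 + \left(6 + \frac{19}{8} + \left(\frac{19}{8}\right)^{2}\right)^{2}\right) \left(-85\right) = 13 + \left(-6 + \left(6 + \frac{19}{8} + \frac{361}{64}\right)^{2}\right) \left(-85\right) = 13 + \left(-6 + \left(\frac{897}{64}\right)^{2}\right) \left(-85\right) = 13 + \left(-6 + \frac{804609}{4096}\right) \left(-85\right) = 13 + \frac{780033}{4096} \left(-85\right) = 13 - \frac{66302805}{4096} = - \frac{66249557}{4096}$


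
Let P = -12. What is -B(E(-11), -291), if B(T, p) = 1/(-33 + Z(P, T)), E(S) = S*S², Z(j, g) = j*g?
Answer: -1/15939 ≈ -6.2739e-5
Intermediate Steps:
Z(j, g) = g*j
E(S) = S³
B(T, p) = 1/(-33 - 12*T) (B(T, p) = 1/(-33 + T*(-12)) = 1/(-33 - 12*T))
-B(E(-11), -291) = -1/(3*(-11 - 4*(-11)³)) = -1/(3*(-11 - 4*(-1331))) = -1/(3*(-11 + 5324)) = -1/(3*5313) = -1*1/15939 = -1/15939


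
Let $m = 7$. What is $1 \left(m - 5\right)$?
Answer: $2$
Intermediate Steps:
$1 \left(m - 5\right) = 1 \left(7 - 5\right) = 1 \cdot 2 = 2$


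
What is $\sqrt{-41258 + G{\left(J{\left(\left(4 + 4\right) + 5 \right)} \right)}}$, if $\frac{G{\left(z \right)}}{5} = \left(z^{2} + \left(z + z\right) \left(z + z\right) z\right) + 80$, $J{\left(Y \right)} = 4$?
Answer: $i \sqrt{39498} \approx 198.74 i$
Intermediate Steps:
$G{\left(z \right)} = 400 + 5 z^{2} + 20 z^{3}$ ($G{\left(z \right)} = 5 \left(\left(z^{2} + \left(z + z\right) \left(z + z\right) z\right) + 80\right) = 5 \left(\left(z^{2} + 2 z 2 z z\right) + 80\right) = 5 \left(\left(z^{2} + 4 z^{2} z\right) + 80\right) = 5 \left(\left(z^{2} + 4 z^{3}\right) + 80\right) = 5 \left(80 + z^{2} + 4 z^{3}\right) = 400 + 5 z^{2} + 20 z^{3}$)
$\sqrt{-41258 + G{\left(J{\left(\left(4 + 4\right) + 5 \right)} \right)}} = \sqrt{-41258 + \left(400 + 5 \cdot 4^{2} + 20 \cdot 4^{3}\right)} = \sqrt{-41258 + \left(400 + 5 \cdot 16 + 20 \cdot 64\right)} = \sqrt{-41258 + \left(400 + 80 + 1280\right)} = \sqrt{-41258 + 1760} = \sqrt{-39498} = i \sqrt{39498}$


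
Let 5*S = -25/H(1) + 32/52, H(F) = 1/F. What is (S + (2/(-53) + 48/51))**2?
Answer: 54152547849/3429859225 ≈ 15.789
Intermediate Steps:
S = -317/65 (S = (-25/(1/1) + 32/52)/5 = (-25/1 + 32*(1/52))/5 = (-25*1 + 8/13)/5 = (-25 + 8/13)/5 = (1/5)*(-317/13) = -317/65 ≈ -4.8769)
(S + (2/(-53) + 48/51))**2 = (-317/65 + (2/(-53) + 48/51))**2 = (-317/65 + (2*(-1/53) + 48*(1/51)))**2 = (-317/65 + (-2/53 + 16/17))**2 = (-317/65 + 814/901)**2 = (-232707/58565)**2 = 54152547849/3429859225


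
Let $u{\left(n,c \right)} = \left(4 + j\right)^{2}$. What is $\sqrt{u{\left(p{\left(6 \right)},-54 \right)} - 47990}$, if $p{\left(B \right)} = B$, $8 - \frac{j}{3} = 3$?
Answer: $i \sqrt{47629} \approx 218.24 i$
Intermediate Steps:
$j = 15$ ($j = 24 - 9 = 15$)
$u{\left(n,c \right)} = 361$ ($u{\left(n,c \right)} = \left(4 + 15\right)^{2} = 19^{2} = 361$)
$\sqrt{u{\left(p{\left(6 \right)},-54 \right)} - 47990} = \sqrt{361 - 47990} = \sqrt{-47629} = i \sqrt{47629}$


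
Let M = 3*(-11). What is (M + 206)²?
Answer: 29929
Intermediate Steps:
M = -33
(M + 206)² = (-33 + 206)² = 173² = 29929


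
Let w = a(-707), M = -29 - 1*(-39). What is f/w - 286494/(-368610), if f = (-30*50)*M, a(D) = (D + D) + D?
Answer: 340933543/43434545 ≈ 7.8494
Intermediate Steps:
M = 10 (M = -29 + 39 = 10)
a(D) = 3*D (a(D) = 2*D + D = 3*D)
f = -15000 (f = -30*50*10 = -1500*10 = -15000)
w = -2121 (w = 3*(-707) = -2121)
f/w - 286494/(-368610) = -15000/(-2121) - 286494/(-368610) = -15000*(-1/2121) - 286494*(-1/368610) = 5000/707 + 47749/61435 = 340933543/43434545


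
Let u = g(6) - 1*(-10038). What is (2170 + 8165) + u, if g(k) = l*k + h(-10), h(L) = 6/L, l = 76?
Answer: 104142/5 ≈ 20828.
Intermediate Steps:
g(k) = -3/5 + 76*k (g(k) = 76*k + 6/(-10) = 76*k + 6*(-1/10) = 76*k - 3/5 = -3/5 + 76*k)
u = 52467/5 (u = (-3/5 + 76*6) - 1*(-10038) = (-3/5 + 456) + 10038 = 2277/5 + 10038 = 52467/5 ≈ 10493.)
(2170 + 8165) + u = (2170 + 8165) + 52467/5 = 10335 + 52467/5 = 104142/5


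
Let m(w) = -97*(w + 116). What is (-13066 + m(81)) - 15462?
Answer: -47637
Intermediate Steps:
m(w) = -11252 - 97*w (m(w) = -97*(116 + w) = -11252 - 97*w)
(-13066 + m(81)) - 15462 = (-13066 + (-11252 - 97*81)) - 15462 = (-13066 + (-11252 - 7857)) - 15462 = (-13066 - 19109) - 15462 = -32175 - 15462 = -47637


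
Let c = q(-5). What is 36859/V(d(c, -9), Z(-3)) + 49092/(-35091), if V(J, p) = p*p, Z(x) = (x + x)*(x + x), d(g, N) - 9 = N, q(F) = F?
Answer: 136643993/5053104 ≈ 27.042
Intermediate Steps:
c = -5
d(g, N) = 9 + N
Z(x) = 4*x**2 (Z(x) = (2*x)*(2*x) = 4*x**2)
V(J, p) = p**2
36859/V(d(c, -9), Z(-3)) + 49092/(-35091) = 36859/((4*(-3)**2)**2) + 49092/(-35091) = 36859/((4*9)**2) + 49092*(-1/35091) = 36859/(36**2) - 16364/11697 = 36859/1296 - 16364/11697 = 136643993/5053104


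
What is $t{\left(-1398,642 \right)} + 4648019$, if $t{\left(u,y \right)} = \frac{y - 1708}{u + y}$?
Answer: $\frac{1756951715}{378} \approx 4.648 \cdot 10^{6}$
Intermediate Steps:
$t{\left(u,y \right)} = \frac{-1708 + y}{u + y}$
$t{\left(-1398,642 \right)} + 4648019 = \frac{-1708 + 642}{-1398 + 642} + 4648019 = \frac{1}{-756} \left(-1066\right) + 4648019 = \left(- \frac{1}{756}\right) \left(-1066\right) + 4648019 = \frac{533}{378} + 4648019 = \frac{1756951715}{378}$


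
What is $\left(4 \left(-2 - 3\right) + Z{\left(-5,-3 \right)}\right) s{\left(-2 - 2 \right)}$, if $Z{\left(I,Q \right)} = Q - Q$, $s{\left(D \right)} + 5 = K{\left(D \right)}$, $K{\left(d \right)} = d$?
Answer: $180$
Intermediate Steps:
$s{\left(D \right)} = -5 + D$
$Z{\left(I,Q \right)} = 0$
$\left(4 \left(-2 - 3\right) + Z{\left(-5,-3 \right)}\right) s{\left(-2 - 2 \right)} = \left(4 \left(-2 - 3\right) + 0\right) \left(-5 - 4\right) = \left(4 \left(-5\right) + 0\right) \left(-5 - 4\right) = \left(-20 + 0\right) \left(-9\right) = \left(-20\right) \left(-9\right) = 180$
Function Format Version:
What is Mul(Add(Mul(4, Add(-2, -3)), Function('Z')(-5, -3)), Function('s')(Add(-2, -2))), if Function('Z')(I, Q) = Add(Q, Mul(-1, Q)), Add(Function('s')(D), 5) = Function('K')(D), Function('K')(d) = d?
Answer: 180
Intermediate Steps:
Function('s')(D) = Add(-5, D)
Function('Z')(I, Q) = 0
Mul(Add(Mul(4, Add(-2, -3)), Function('Z')(-5, -3)), Function('s')(Add(-2, -2))) = Mul(Add(Mul(4, Add(-2, -3)), 0), Add(-5, Add(-2, -2))) = Mul(Add(Mul(4, -5), 0), Add(-5, -4)) = Mul(Add(-20, 0), -9) = Mul(-20, -9) = 180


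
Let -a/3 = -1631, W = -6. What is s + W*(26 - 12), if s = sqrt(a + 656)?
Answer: -84 + sqrt(5549) ≈ -9.5084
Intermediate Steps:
a = 4893 (a = -3*(-1631) = 4893)
s = sqrt(5549) (s = sqrt(4893 + 656) = sqrt(5549) ≈ 74.492)
s + W*(26 - 12) = sqrt(5549) - 6*(26 - 12) = sqrt(5549) - 6*14 = sqrt(5549) - 84 = -84 + sqrt(5549)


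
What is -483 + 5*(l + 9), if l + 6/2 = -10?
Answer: -503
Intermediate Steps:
l = -13 (l = -3 - 10 = -13)
-483 + 5*(l + 9) = -483 + 5*(-13 + 9) = -483 + 5*(-4) = -483 - 20 = -503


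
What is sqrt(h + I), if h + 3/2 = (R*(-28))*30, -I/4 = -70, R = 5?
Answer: I*sqrt(15686)/2 ≈ 62.622*I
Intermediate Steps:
I = 280 (I = -4*(-70) = 280)
h = -8403/2 (h = -3/2 + (5*(-28))*30 = -3/2 - 140*30 = -3/2 - 4200 = -8403/2 ≈ -4201.5)
sqrt(h + I) = sqrt(-8403/2 + 280) = sqrt(-7843/2) = I*sqrt(15686)/2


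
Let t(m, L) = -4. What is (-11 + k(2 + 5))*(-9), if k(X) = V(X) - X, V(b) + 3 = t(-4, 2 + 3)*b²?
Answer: 1953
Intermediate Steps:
V(b) = -3 - 4*b²
k(X) = -3 - X - 4*X² (k(X) = (-3 - 4*X²) - X = -3 - X - 4*X²)
(-11 + k(2 + 5))*(-9) = (-11 + (-3 - (2 + 5) - 4*(2 + 5)²))*(-9) = (-11 + (-3 - 1*7 - 4*7²))*(-9) = (-11 + (-3 - 7 - 4*49))*(-9) = (-11 + (-3 - 7 - 196))*(-9) = (-11 - 206)*(-9) = -217*(-9) = 1953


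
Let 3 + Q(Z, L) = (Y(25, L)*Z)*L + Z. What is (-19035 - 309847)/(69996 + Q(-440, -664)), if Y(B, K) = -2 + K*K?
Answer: -328882/128811660593 ≈ -2.5532e-6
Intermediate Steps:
Y(B, K) = -2 + K²
Q(Z, L) = -3 + Z + L*Z*(-2 + L²) (Q(Z, L) = -3 + (((-2 + L²)*Z)*L + Z) = -3 + ((Z*(-2 + L²))*L + Z) = -3 + (L*Z*(-2 + L²) + Z) = -3 + (Z + L*Z*(-2 + L²)) = -3 + Z + L*Z*(-2 + L²))
(-19035 - 309847)/(69996 + Q(-440, -664)) = (-19035 - 309847)/(69996 + (-3 - 440 - 664*(-440)*(-2 + (-664)²))) = -328882/(69996 + (-3 - 440 - 664*(-440)*(-2 + 440896))) = -328882/(69996 + (-3 - 440 - 664*(-440)*440894)) = -328882/(69996 + (-3 - 440 + 128811591040)) = -328882/(69996 + 128811590597) = -328882/128811660593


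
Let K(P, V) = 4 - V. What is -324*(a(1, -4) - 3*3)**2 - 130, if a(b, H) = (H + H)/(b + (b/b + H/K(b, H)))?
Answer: -66694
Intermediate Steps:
a(b, H) = 2*H/(1 + b + H/(4 - H)) (a(b, H) = (H + H)/(b + (b/b + H/(4 - H))) = (2*H)/(b + (1 + H/(4 - H))) = (2*H)/(1 + b + H/(4 - H)) = 2*H/(1 + b + H/(4 - H)))
-324*(a(1, -4) - 3*3)**2 - 130 = -324*(2*(-4)*(-4 - 4)/(-4 + 1*(-4 - 4)) - 3*3)**2 - 130 = -324*(2*(-4)*(-8)/(-4 + 1*(-8)) - 9)**2 - 130 = -324*(2*(-4)*(-8)/(-4 - 8) - 9)**2 - 130 = -324*(2*(-4)*(-8)/(-12) - 9)**2 - 130 = -324*(2*(-4)*(-1/12)*(-8) - 9)**2 - 130 = -324*(-16/3 - 9)**2 - 130 = -324*(-43/3)**2 - 130 = -324*1849/9 - 130 = -66564 - 130 = -66694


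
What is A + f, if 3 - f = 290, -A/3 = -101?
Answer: 16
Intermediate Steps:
A = 303 (A = -3*(-101) = 303)
f = -287 (f = 3 - 1*290 = 3 - 290 = -287)
A + f = 303 - 287 = 16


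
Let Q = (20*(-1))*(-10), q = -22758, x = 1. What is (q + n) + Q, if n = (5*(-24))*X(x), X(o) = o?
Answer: -22678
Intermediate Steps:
Q = 200 (Q = -20*(-10) = 200)
n = -120 (n = (5*(-24))*1 = -120*1 = -120)
(q + n) + Q = (-22758 - 120) + 200 = -22878 + 200 = -22678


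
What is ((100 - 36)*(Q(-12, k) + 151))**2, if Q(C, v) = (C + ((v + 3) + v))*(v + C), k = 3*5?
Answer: 187580416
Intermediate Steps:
k = 15
Q(C, v) = (C + v)*(3 + C + 2*v) (Q(C, v) = (C + ((3 + v) + v))*(C + v) = (C + (3 + 2*v))*(C + v) = (3 + C + 2*v)*(C + v) = (C + v)*(3 + C + 2*v))
((100 - 36)*(Q(-12, k) + 151))**2 = ((100 - 36)*(((-12)**2 + 2*15**2 + 3*(-12) + 3*15 + 3*(-12)*15) + 151))**2 = (64*((144 + 2*225 - 36 + 45 - 540) + 151))**2 = (64*((144 + 450 - 36 + 45 - 540) + 151))**2 = (64*(63 + 151))**2 = (64*214)**2 = 13696**2 = 187580416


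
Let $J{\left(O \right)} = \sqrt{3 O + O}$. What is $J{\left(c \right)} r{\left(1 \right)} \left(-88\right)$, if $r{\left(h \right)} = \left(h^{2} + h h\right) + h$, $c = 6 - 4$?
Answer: $- 528 \sqrt{2} \approx -746.71$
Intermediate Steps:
$c = 2$ ($c = 6 - 4 = 2$)
$J{\left(O \right)} = 2 \sqrt{O}$ ($J{\left(O \right)} = \sqrt{4 O} = 2 \sqrt{O}$)
$r{\left(h \right)} = h + 2 h^{2}$ ($r{\left(h \right)} = \left(h^{2} + h^{2}\right) + h = 2 h^{2} + h = h + 2 h^{2}$)
$J{\left(c \right)} r{\left(1 \right)} \left(-88\right) = 2 \sqrt{2} \cdot 1 \left(1 + 2 \cdot 1\right) \left(-88\right) = 2 \sqrt{2} \cdot 1 \left(1 + 2\right) \left(-88\right) = 2 \sqrt{2} \cdot 1 \cdot 3 \left(-88\right) = 2 \sqrt{2} \cdot 3 \left(-88\right) = 6 \sqrt{2} \left(-88\right) = - 528 \sqrt{2}$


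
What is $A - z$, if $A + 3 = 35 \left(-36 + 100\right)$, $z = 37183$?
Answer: $-34946$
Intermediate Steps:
$A = 2237$ ($A = -3 + 35 \left(-36 + 100\right) = -3 + 35 \cdot 64 = -3 + 2240 = 2237$)
$A - z = 2237 - 37183 = -34946$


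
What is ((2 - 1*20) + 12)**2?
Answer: 36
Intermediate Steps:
((2 - 1*20) + 12)**2 = ((2 - 20) + 12)**2 = (-18 + 12)**2 = (-6)**2 = 36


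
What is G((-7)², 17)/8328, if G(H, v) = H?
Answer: 49/8328 ≈ 0.0058838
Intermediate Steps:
G((-7)², 17)/8328 = (-7)²/8328 = 49*(1/8328) = 49/8328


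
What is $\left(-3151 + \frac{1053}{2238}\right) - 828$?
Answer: $- \frac{2967983}{746} \approx -3978.5$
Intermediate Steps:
$\left(-3151 + \frac{1053}{2238}\right) - 828 = \left(-3151 + 1053 \cdot \frac{1}{2238}\right) - 828 = \left(-3151 + \frac{351}{746}\right) - 828 = - \frac{2350295}{746} - 828 = - \frac{2967983}{746}$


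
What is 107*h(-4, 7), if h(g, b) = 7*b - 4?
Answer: 4815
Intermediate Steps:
h(g, b) = -4 + 7*b
107*h(-4, 7) = 107*(-4 + 7*7) = 107*(-4 + 49) = 107*45 = 4815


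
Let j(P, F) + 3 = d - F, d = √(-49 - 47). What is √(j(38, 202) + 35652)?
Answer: √(35447 + 4*I*√6) ≈ 188.27 + 0.026*I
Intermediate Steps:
d = 4*I*√6 (d = √(-96) = 4*I*√6 ≈ 9.798*I)
j(P, F) = -3 - F + 4*I*√6 (j(P, F) = -3 + (4*I*√6 - F) = -3 + (-F + 4*I*√6) = -3 - F + 4*I*√6)
√(j(38, 202) + 35652) = √((-3 - 1*202 + 4*I*√6) + 35652) = √((-3 - 202 + 4*I*√6) + 35652) = √((-205 + 4*I*√6) + 35652) = √(35447 + 4*I*√6)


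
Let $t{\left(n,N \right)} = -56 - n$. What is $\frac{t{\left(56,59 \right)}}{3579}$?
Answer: $- \frac{112}{3579} \approx -0.031294$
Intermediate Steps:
$\frac{t{\left(56,59 \right)}}{3579} = \frac{-56 - 56}{3579} = \left(-56 - 56\right) \frac{1}{3579} = \left(-112\right) \frac{1}{3579} = - \frac{112}{3579}$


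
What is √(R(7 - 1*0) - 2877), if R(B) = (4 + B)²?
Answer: 2*I*√689 ≈ 52.498*I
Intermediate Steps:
√(R(7 - 1*0) - 2877) = √((4 + (7 - 1*0))² - 2877) = √((4 + (7 + 0))² - 2877) = √((4 + 7)² - 2877) = √(11² - 2877) = √(121 - 2877) = √(-2756) = 2*I*√689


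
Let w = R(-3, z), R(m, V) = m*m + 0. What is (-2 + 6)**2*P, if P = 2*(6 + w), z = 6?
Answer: 480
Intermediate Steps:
R(m, V) = m**2 (R(m, V) = m**2 + 0 = m**2)
w = 9 (w = (-3)**2 = 9)
P = 30 (P = 2*(6 + 9) = 2*15 = 30)
(-2 + 6)**2*P = (-2 + 6)**2*30 = 4**2*30 = 16*30 = 480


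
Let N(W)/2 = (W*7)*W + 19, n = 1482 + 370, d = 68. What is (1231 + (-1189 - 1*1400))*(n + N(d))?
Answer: -90478108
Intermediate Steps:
n = 1852
N(W) = 38 + 14*W² (N(W) = 2*((W*7)*W + 19) = 2*((7*W)*W + 19) = 2*(7*W² + 19) = 2*(19 + 7*W²) = 38 + 14*W²)
(1231 + (-1189 - 1*1400))*(n + N(d)) = (1231 + (-1189 - 1*1400))*(1852 + (38 + 14*68²)) = (1231 + (-1189 - 1400))*(1852 + (38 + 14*4624)) = (1231 - 2589)*(1852 + (38 + 64736)) = -1358*(1852 + 64774) = -1358*66626 = -90478108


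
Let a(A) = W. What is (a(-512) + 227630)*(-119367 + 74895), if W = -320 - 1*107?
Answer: -10104171816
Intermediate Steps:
W = -427 (W = -320 - 107 = -427)
a(A) = -427
(a(-512) + 227630)*(-119367 + 74895) = (-427 + 227630)*(-119367 + 74895) = 227203*(-44472) = -10104171816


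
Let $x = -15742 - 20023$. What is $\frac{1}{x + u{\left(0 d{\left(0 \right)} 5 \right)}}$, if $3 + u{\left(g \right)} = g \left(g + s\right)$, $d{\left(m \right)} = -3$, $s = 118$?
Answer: $- \frac{1}{35768} \approx -2.7958 \cdot 10^{-5}$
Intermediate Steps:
$u{\left(g \right)} = -3 + g \left(118 + g\right)$ ($u{\left(g \right)} = -3 + g \left(g + 118\right) = -3 + g \left(118 + g\right)$)
$x = -35765$ ($x = -15742 - 20023 = -35765$)
$\frac{1}{x + u{\left(0 d{\left(0 \right)} 5 \right)}} = \frac{1}{-35765 + \left(-3 + \left(0 \left(-3\right) 5\right)^{2} + 118 \cdot 0 \left(-3\right) 5\right)} = \frac{1}{-35765 + \left(-3 + \left(0 \cdot 5\right)^{2} + 118 \cdot 0 \cdot 5\right)} = \frac{1}{-35765 + \left(-3 + 0^{2} + 118 \cdot 0\right)} = \frac{1}{-35765 + \left(-3 + 0 + 0\right)} = \frac{1}{-35765 - 3} = \frac{1}{-35768} = - \frac{1}{35768}$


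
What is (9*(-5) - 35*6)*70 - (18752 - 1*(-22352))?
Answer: -58954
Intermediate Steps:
(9*(-5) - 35*6)*70 - (18752 - 1*(-22352)) = (-45 - 210)*70 - (18752 + 22352) = -255*70 - 1*41104 = -17850 - 41104 = -58954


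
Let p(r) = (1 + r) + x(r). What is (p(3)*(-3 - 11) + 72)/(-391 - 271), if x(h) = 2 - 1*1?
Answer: -1/331 ≈ -0.0030211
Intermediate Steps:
x(h) = 1 (x(h) = 2 - 1 = 1)
p(r) = 2 + r (p(r) = (1 + r) + 1 = 2 + r)
(p(3)*(-3 - 11) + 72)/(-391 - 271) = ((2 + 3)*(-3 - 11) + 72)/(-391 - 271) = (5*(-14) + 72)/(-662) = (-70 + 72)*(-1/662) = 2*(-1/662) = -1/331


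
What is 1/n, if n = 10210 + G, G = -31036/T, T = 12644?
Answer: 3161/32266051 ≈ 9.7967e-5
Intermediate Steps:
G = -7759/3161 (G = -31036/12644 = -31036*1/12644 = -7759/3161 ≈ -2.4546)
n = 32266051/3161 (n = 10210 - 7759/3161 = 32266051/3161 ≈ 10208.)
1/n = 1/(32266051/3161) = 3161/32266051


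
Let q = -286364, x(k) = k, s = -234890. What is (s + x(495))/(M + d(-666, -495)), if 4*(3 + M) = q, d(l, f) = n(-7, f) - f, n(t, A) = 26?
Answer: 234395/71073 ≈ 3.2979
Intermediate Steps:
d(l, f) = 26 - f
M = -71594 (M = -3 + (¼)*(-286364) = -3 - 71591 = -71594)
(s + x(495))/(M + d(-666, -495)) = (-234890 + 495)/(-71594 + (26 - 1*(-495))) = -234395/(-71594 + (26 + 495)) = -234395/(-71594 + 521) = -234395/(-71073) = -234395*(-1/71073) = 234395/71073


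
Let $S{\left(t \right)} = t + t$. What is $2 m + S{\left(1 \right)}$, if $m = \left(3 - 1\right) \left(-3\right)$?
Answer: $-10$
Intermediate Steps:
$S{\left(t \right)} = 2 t$
$m = -6$ ($m = 2 \left(-3\right) = -6$)
$2 m + S{\left(1 \right)} = 2 \left(-6\right) + 2 \cdot 1 = -12 + 2 = -10$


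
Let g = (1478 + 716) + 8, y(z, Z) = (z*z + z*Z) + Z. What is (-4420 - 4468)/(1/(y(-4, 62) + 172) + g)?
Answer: -17776/4405 ≈ -4.0354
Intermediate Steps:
y(z, Z) = Z + z² + Z*z (y(z, Z) = (z² + Z*z) + Z = Z + z² + Z*z)
g = 2202 (g = 2194 + 8 = 2202)
(-4420 - 4468)/(1/(y(-4, 62) + 172) + g) = (-4420 - 4468)/(1/((62 + (-4)² + 62*(-4)) + 172) + 2202) = -8888/(1/((62 + 16 - 248) + 172) + 2202) = -8888/(1/(-170 + 172) + 2202) = -8888/(1/2 + 2202) = -8888/(½ + 2202) = -8888/4405/2 = -8888*2/4405 = -17776/4405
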